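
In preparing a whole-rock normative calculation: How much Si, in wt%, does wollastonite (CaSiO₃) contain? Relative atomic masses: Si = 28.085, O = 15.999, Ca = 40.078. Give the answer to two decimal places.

24.18 wt%

Molar mass of CaSiO₃: 1×40.078 + 1×28.085 + 3×15.999 = 116.160 g/mol.
Mass of Si per formula unit: 1 × 28.085 = 28.085 g.
Weight fraction Si = 28.085 / 116.160 = 0.2418.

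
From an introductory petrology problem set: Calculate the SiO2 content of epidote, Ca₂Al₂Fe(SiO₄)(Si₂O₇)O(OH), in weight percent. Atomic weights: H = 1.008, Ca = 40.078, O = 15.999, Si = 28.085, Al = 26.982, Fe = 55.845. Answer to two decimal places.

Molar mass of Ca₂Al₂Fe(SiO₄)(Si₂O₇)O(OH) = 2·40.078 + 2·26.982 + 1·55.845 + 3·28.085 + 13·15.999 + 1·1.008 = 483.215 g/mol.
Each formula unit contains 3 Si, equivalent to 3/1 = 3.0000 mol SiO2.
M(SiO2) = 1×28.085 + 2×15.999 = 60.083 g/mol.
Mass of SiO2 per formula unit = 3.0000 × 60.083 = 180.249 g.
SiO2 wt% = 180.249 / 483.215 × 100 = 37.30%.

37.30 wt%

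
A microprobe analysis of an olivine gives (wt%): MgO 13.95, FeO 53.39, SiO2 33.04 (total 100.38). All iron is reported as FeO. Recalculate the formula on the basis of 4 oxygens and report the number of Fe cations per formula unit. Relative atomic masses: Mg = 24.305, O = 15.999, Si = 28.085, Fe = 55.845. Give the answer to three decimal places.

MgO: 13.95/40.304 = 0.34612 mol → 0.34612 mol Mg, 0.34612 mol O.
FeO: 53.39/71.844 = 0.74314 mol → 0.74314 mol Fe, 0.74314 mol O.
SiO2: 33.04/60.083 = 0.54991 mol → 0.54991 mol Si, 1.09982 mol O.
Total oxygen = 2.18908 mol. Normalization factor = 4/2.18908 = 1.82725.
Fe per 4 O = 0.74314 × 1.82725 = 1.358.

1.358 Fe apfu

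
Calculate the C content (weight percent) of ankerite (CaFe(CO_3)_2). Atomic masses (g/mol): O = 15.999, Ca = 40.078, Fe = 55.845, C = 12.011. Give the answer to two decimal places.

Formula mass = 1*40.078 + 1*55.845 + 2*12.011 + 6*15.999 = 215.939 g/mol, of which 24.022 g is C.
So C makes up 24.022/215.939 = 0.1112 of the mass, i.e. 11.12%.

11.12 weight percent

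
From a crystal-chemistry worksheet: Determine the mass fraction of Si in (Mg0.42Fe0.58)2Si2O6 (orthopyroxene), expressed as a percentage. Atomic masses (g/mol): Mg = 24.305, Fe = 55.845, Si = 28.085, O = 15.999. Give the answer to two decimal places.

23.66 wt%

M((Mg0.42Fe0.58)2Si2O6) = 237.360 g/mol.
Si contributes 2 × 28.085 = 56.170 g per mole.
56.170/237.360 = 0.2366 → 23.66%.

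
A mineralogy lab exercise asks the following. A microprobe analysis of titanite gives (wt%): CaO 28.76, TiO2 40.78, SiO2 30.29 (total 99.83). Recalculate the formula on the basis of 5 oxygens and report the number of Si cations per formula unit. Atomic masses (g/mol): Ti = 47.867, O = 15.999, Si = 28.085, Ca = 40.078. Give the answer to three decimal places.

28.76 wt% CaO ÷ 56.077 g/mol = 0.51287 mol, giving 0.51287 Ca and 0.51287 O.
40.78 wt% TiO2 ÷ 79.865 g/mol = 0.51061 mol, giving 0.51061 Ti and 1.02122 O.
30.29 wt% SiO2 ÷ 60.083 g/mol = 0.50414 mol, giving 0.50414 Si and 1.00828 O.
Oxygen sums to 2.54237; scaling by 5/2.54237 = 1.96667 puts the formula on 5 O.
Si: 0.50414 × 1.96667 = 0.991 atoms per formula unit.

0.991 Si apfu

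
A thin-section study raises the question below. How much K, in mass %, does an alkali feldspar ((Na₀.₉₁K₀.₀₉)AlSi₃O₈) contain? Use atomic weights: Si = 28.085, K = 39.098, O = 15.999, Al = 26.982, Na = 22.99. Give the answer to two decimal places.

Molar mass of (Na₀.₉₁K₀.₀₉)AlSi₃O₈: 0.91*22.99 + 0.09*39.098 + 1*26.982 + 3*28.085 + 8*15.999 = 263.669 g/mol.
Mass of K per formula unit: 0.09 × 39.098 = 3.519 g.
Weight fraction K = 3.519 / 263.669 = 0.0133.

1.33 mass %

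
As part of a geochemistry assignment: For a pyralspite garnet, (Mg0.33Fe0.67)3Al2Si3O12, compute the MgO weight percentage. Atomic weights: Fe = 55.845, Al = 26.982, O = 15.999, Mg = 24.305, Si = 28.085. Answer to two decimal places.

8.55 wt%

Formula mass = 466.517 g/mol.
0.99 Mg → 0.9900 mol MgO per formula unit; M(MgO) = 40.304, so MgO mass = 39.901 g.
39.901/466.517 × 100 = 8.55 wt%.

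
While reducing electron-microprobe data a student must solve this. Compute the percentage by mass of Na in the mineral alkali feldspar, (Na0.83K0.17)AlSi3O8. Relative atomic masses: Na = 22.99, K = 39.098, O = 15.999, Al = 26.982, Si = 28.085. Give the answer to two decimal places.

Formula mass = 0.83*22.99 + 0.17*39.098 + 1*26.982 + 3*28.085 + 8*15.999 = 264.957 g/mol, of which 19.082 g is Na.
So Na makes up 19.082/264.957 = 0.0720 of the mass, i.e. 7.20%.

7.20 wt%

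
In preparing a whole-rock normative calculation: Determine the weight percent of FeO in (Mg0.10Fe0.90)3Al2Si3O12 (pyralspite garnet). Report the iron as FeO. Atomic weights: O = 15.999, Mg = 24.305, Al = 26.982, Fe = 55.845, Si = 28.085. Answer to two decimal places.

39.73 wt%

M((Mg0.10Fe0.90)3Al2Si3O12) = 488.280 g/mol; M(FeO) = 71.844 g/mol.
Moles FeO per formula unit = 2.70 Fe ÷ 1 = 2.7000.
FeO fraction = (2.7000 × 71.844) / 488.280 = 193.979/488.280 = 0.3973.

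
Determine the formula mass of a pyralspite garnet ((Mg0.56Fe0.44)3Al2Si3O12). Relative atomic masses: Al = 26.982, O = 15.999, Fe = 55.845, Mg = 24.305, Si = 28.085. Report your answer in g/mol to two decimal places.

M = 1.68×24.305 + 1.32×55.845 + 2×26.982 + 3×28.085 + 12×15.999

444.75 g/mol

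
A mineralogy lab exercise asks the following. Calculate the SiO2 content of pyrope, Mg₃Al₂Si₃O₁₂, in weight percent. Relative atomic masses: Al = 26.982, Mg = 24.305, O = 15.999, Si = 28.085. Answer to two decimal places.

M(Mg₃Al₂Si₃O₁₂) = 403.122 g/mol; M(SiO2) = 60.083 g/mol.
Moles SiO2 per formula unit = 3 Si ÷ 1 = 3.0000.
SiO2 fraction = (3.0000 × 60.083) / 403.122 = 180.249/403.122 = 0.4471.

44.71 wt%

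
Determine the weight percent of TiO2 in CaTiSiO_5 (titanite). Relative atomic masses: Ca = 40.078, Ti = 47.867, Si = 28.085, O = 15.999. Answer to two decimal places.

Molar mass of CaTiSiO_5 = 1*40.078 + 1*47.867 + 1*28.085 + 5*15.999 = 196.025 g/mol.
Each formula unit contains 1 Ti, equivalent to 1/1 = 1.0000 mol TiO2.
M(TiO2) = 1×47.867 + 2×15.999 = 79.865 g/mol.
Mass of TiO2 per formula unit = 1.0000 × 79.865 = 79.865 g.
TiO2 wt% = 79.865 / 196.025 × 100 = 40.74%.

40.74 wt%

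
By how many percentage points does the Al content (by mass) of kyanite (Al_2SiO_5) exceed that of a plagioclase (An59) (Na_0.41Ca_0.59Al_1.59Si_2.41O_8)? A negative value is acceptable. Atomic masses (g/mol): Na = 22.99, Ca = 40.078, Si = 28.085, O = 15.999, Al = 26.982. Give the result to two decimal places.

17.51 percentage points

First mineral: 53.964 g Al in 162.044 g formula = 33.30 wt% Al.
Second mineral: 42.901 g Al in 271.650 g formula = 15.79 wt% Al.
33.30% − 15.79% gives a difference of 17.51 percentage points.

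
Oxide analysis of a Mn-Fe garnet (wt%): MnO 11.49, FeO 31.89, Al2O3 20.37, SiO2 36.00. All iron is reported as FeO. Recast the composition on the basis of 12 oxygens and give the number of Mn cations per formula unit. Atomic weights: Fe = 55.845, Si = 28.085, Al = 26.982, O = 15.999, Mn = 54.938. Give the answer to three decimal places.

0.809 Mn apfu

MnO: 11.49/70.937 = 0.16197 mol → 0.16197 mol Mn, 0.16197 mol O.
FeO: 31.89/71.844 = 0.44388 mol → 0.44388 mol Fe, 0.44388 mol O.
Al2O3: 20.37/101.961 = 0.19978 mol → 0.39956 mol Al, 0.59934 mol O.
SiO2: 36.00/60.083 = 0.59917 mol → 0.59917 mol Si, 1.19834 mol O.
Total oxygen = 2.40353 mol. Normalization factor = 12/2.40353 = 4.99266.
Mn per 12 O = 0.16197 × 4.99266 = 0.809.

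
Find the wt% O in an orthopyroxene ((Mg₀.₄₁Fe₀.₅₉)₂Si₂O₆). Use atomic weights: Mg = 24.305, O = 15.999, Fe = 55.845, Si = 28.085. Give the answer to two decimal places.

40.34 wt%

M((Mg₀.₄₁Fe₀.₅₉)₂Si₂O₆) = 237.991 g/mol.
O contributes 6 × 15.999 = 95.994 g per mole.
95.994/237.991 = 0.4034 → 40.34%.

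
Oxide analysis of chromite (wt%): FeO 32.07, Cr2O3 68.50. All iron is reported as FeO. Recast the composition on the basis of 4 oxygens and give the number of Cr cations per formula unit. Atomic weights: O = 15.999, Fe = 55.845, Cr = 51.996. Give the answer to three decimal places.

32.07 wt% FeO ÷ 71.844 g/mol = 0.44638 mol, giving 0.44638 Fe and 0.44638 O.
68.50 wt% Cr2O3 ÷ 151.989 g/mol = 0.45069 mol, giving 0.90138 Cr and 1.35207 O.
Oxygen sums to 1.79845; scaling by 4/1.79845 = 2.22414 puts the formula on 4 O.
Cr: 0.90138 × 2.22414 = 2.005 atoms per formula unit.

2.005 Cr apfu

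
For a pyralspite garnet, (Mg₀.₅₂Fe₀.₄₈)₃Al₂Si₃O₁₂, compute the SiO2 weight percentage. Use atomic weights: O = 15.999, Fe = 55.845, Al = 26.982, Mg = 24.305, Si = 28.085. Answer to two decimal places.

Molar mass of (Mg₀.₅₂Fe₀.₄₈)₃Al₂Si₃O₁₂ = 1.56*24.305 + 1.44*55.845 + 2*26.982 + 3*28.085 + 12*15.999 = 448.540 g/mol.
Each formula unit contains 3 Si, equivalent to 3/1 = 3.0000 mol SiO2.
M(SiO2) = 1×28.085 + 2×15.999 = 60.083 g/mol.
Mass of SiO2 per formula unit = 3.0000 × 60.083 = 180.249 g.
SiO2 wt% = 180.249 / 448.540 × 100 = 40.19%.

40.19 wt%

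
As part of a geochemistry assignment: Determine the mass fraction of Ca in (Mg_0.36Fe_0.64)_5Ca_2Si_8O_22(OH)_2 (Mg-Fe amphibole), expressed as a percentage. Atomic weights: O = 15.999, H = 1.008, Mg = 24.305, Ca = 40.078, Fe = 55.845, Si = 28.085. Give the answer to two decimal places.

8.78 wt%

Molar mass of (Mg_0.36Fe_0.64)_5Ca_2Si_8O_22(OH)_2: 1.80×24.305 + 3.20×55.845 + 2×40.078 + 8×28.085 + 24×15.999 + 2×1.008 = 913.281 g/mol.
Mass of Ca per formula unit: 2 × 40.078 = 80.156 g.
Weight fraction Ca = 80.156 / 913.281 = 0.0878.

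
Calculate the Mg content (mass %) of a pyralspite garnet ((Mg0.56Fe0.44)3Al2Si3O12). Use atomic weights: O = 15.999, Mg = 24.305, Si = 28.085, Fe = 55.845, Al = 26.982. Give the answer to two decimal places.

9.18 mass %

M((Mg0.56Fe0.44)3Al2Si3O12) = 444.755 g/mol.
Mg contributes 1.68 × 24.305 = 40.832 g per mole.
40.832/444.755 = 0.0918 → 9.18%.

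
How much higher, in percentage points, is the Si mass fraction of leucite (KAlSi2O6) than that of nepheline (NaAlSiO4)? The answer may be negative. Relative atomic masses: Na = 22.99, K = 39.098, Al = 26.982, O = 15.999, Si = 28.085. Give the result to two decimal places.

M(KAlSi2O6) = 218.244 g/mol, so wt% Si = 56.170/218.244 × 100 = 25.74%.
M(NaAlSiO4) = 142.053 g/mol, so wt% Si = 28.085/142.053 × 100 = 19.77%.
25.74 − 19.77 = 5.97 pp.

5.97 percentage points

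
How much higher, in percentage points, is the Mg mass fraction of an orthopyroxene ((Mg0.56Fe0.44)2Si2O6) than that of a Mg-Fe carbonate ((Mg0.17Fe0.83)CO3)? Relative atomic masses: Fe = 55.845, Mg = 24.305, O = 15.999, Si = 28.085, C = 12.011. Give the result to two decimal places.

8.17 percentage points

M((Mg0.56Fe0.44)2Si2O6) = 228.529 g/mol, so wt% Mg = 27.222/228.529 × 100 = 11.91%.
M((Mg0.17Fe0.83)CO3) = 110.491 g/mol, so wt% Mg = 4.132/110.491 × 100 = 3.74%.
11.91 − 3.74 = 8.17 pp.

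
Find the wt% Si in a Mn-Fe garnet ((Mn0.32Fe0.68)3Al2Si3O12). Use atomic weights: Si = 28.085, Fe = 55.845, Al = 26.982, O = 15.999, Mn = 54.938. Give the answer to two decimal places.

Molar mass of (Mn0.32Fe0.68)3Al2Si3O12: 0.96×54.938 + 2.04×55.845 + 2×26.982 + 3×28.085 + 12×15.999 = 496.871 g/mol.
Mass of Si per formula unit: 3 × 28.085 = 84.255 g.
Weight fraction Si = 84.255 / 496.871 = 0.1696.

16.96 wt%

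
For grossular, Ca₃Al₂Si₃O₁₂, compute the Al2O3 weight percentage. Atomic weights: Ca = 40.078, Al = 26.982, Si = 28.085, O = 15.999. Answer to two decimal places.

22.64 wt%

M(Ca₃Al₂Si₃O₁₂) = 450.441 g/mol; M(Al2O3) = 101.961 g/mol.
Moles Al2O3 per formula unit = 2 Al ÷ 2 = 1.0000.
Al2O3 fraction = (1.0000 × 101.961) / 450.441 = 101.961/450.441 = 0.2264.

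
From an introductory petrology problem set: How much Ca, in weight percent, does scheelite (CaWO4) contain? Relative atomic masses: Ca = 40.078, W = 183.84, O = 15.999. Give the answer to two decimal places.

Molar mass of CaWO4: 1*40.078 + 1*183.84 + 4*15.999 = 287.914 g/mol.
Mass of Ca per formula unit: 1 × 40.078 = 40.078 g.
Weight fraction Ca = 40.078 / 287.914 = 0.1392.

13.92 weight percent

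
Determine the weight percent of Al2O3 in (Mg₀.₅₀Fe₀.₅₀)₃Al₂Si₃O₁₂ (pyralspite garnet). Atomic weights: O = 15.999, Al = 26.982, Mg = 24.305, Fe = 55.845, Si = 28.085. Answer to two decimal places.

M((Mg₀.₅₀Fe₀.₅₀)₃Al₂Si₃O₁₂) = 450.432 g/mol; M(Al2O3) = 101.961 g/mol.
Moles Al2O3 per formula unit = 2 Al ÷ 2 = 1.0000.
Al2O3 fraction = (1.0000 × 101.961) / 450.432 = 101.961/450.432 = 0.2264.

22.64 wt%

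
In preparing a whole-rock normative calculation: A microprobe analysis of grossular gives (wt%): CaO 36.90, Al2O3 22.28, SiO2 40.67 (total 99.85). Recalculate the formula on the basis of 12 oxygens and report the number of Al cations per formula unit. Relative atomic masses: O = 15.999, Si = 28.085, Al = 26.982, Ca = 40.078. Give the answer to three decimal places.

1.966 Al apfu

CaO (M=56.077): mol = 0.65802; Ca = 0.65802, O = 0.65802.
Al2O3 (M=101.961): mol = 0.21851; Al = 0.43702, O = 0.65553.
SiO2 (M=60.083): mol = 0.67690; Si = 0.67690, O = 1.35380.
ΣO = 2.66735; factor = 12/ΣO = 4.49885.
Al apfu = 0.43702 × 4.49885 = 1.966.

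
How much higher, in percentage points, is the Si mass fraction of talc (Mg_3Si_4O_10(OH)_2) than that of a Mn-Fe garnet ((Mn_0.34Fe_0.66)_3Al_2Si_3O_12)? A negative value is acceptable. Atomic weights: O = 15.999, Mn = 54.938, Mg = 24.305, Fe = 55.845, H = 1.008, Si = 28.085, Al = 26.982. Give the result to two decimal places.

Si in Mg_3Si_4O_10(OH)_2: molar mass 379.259 g/mol; 4×28.085 = 112.340 g → 29.62 wt%.
Si in (Mn_0.34Fe_0.66)_3Al_2Si_3O_12: molar mass 496.817 g/mol; 3×28.085 = 84.255 g → 16.96 wt%.
Difference = 29.62 − 16.96 = 12.66 percentage points.

12.66 percentage points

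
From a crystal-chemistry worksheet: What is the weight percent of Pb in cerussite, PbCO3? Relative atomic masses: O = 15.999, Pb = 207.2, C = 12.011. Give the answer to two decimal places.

Molar mass of PbCO3: 1×207.2 + 1×12.011 + 3×15.999 = 267.208 g/mol.
Mass of Pb per formula unit: 1 × 207.2 = 207.200 g.
Weight fraction Pb = 207.200 / 267.208 = 0.7754.

77.54 wt%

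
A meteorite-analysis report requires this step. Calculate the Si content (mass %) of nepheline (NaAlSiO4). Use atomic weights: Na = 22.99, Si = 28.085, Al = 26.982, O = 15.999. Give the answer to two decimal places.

Molar mass of NaAlSiO4: 1*22.99 + 1*26.982 + 1*28.085 + 4*15.999 = 142.053 g/mol.
Mass of Si per formula unit: 1 × 28.085 = 28.085 g.
Weight fraction Si = 28.085 / 142.053 = 0.1977.

19.77 mass %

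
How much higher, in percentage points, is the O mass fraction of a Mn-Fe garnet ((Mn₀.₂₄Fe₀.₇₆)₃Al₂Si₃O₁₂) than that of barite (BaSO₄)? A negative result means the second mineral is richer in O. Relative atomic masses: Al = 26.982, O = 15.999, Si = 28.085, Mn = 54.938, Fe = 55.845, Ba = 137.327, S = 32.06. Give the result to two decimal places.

11.20 percentage points

First mineral: 191.988 g O in 497.089 g formula = 38.62 wt% O.
Second mineral: 63.996 g O in 233.383 g formula = 27.42 wt% O.
38.62% − 27.42% gives a difference of 11.20 percentage points.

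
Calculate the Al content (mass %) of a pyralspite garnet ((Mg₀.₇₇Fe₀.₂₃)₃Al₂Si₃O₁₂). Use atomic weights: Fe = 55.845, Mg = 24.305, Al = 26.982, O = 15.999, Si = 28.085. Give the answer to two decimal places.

M((Mg₀.₇₇Fe₀.₂₃)₃Al₂Si₃O₁₂) = 424.885 g/mol.
Al contributes 2 × 26.982 = 53.964 g per mole.
53.964/424.885 = 0.1270 → 12.70%.

12.70 mass %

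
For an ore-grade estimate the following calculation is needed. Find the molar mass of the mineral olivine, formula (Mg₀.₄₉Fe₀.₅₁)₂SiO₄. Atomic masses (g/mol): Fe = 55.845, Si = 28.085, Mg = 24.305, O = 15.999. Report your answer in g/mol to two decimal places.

Mg: 0.98 × 24.305 = 23.8189
Fe: 1.02 × 55.845 = 56.9619
Si: 1 × 28.085 = 28.0850
O: 4 × 15.999 = 63.9960
Summing the contributions gives the formula mass.

172.86 g/mol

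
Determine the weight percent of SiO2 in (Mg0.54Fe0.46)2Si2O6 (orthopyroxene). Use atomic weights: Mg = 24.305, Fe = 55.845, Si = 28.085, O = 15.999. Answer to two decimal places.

52.29 wt%

Formula mass = 229.791 g/mol.
2 Si → 2.0000 mol SiO2 per formula unit; M(SiO2) = 60.083, so SiO2 mass = 120.166 g.
120.166/229.791 × 100 = 52.29 wt%.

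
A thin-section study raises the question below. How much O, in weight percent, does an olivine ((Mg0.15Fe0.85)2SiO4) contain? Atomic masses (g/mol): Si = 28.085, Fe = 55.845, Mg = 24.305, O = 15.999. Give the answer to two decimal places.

Formula mass = 0.30·24.305 + 1.70·55.845 + 1·28.085 + 4·15.999 = 194.309 g/mol, of which 63.996 g is O.
So O makes up 63.996/194.309 = 0.3294 of the mass, i.e. 32.94%.

32.94 weight percent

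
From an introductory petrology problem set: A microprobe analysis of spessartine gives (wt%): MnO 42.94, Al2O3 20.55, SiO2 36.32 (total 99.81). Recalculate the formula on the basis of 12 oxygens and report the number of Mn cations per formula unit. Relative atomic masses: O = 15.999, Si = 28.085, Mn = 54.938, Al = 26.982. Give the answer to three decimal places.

3.003 Mn apfu

MnO: 42.94/70.937 = 0.60533 mol → 0.60533 mol Mn, 0.60533 mol O.
Al2O3: 20.55/101.961 = 0.20155 mol → 0.40310 mol Al, 0.60465 mol O.
SiO2: 36.32/60.083 = 0.60450 mol → 0.60450 mol Si, 1.20900 mol O.
Total oxygen = 2.41898 mol. Normalization factor = 12/2.41898 = 4.96077.
Mn per 12 O = 0.60533 × 4.96077 = 3.003.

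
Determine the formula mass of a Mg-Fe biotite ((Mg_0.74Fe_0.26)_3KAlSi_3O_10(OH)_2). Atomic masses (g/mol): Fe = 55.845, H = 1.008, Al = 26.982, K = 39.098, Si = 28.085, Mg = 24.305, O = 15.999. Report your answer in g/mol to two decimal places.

The formula mass is the sum 2.22*24.305 + 0.78*55.845 + 1*39.098 + 1*26.982 + 3*28.085 + 12*15.999 + 2*1.008.

441.86 g/mol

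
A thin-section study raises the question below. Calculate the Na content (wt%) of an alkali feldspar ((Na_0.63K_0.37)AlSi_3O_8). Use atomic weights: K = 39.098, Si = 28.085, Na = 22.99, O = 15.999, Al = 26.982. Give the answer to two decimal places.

5.40 wt%

Molar mass of (Na_0.63K_0.37)AlSi_3O_8: 0.63*22.99 + 0.37*39.098 + 1*26.982 + 3*28.085 + 8*15.999 = 268.179 g/mol.
Mass of Na per formula unit: 0.63 × 22.99 = 14.484 g.
Weight fraction Na = 14.484 / 268.179 = 0.0540.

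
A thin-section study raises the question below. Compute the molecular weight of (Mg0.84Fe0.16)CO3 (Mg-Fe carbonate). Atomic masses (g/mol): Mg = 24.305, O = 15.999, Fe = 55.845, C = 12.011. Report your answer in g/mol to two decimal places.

Mg: 0.84 × 24.305 = 20.4162
Fe: 0.16 × 55.845 = 8.9352
C: 1 × 12.011 = 12.0110
O: 3 × 15.999 = 47.9970
Summing the contributions gives the formula mass.

89.36 g/mol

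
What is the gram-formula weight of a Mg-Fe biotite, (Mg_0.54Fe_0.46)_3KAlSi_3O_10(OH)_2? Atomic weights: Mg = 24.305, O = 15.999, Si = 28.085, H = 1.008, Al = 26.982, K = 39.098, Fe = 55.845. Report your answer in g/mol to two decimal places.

M = 1.62·24.305 + 1.38·55.845 + 1·39.098 + 1·26.982 + 3·28.085 + 12·15.999 + 2·1.008

460.78 g/mol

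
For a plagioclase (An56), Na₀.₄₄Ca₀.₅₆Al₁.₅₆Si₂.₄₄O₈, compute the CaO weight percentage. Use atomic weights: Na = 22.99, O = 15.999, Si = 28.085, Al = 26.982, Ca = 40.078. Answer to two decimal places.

11.58 wt%

Formula mass = 271.171 g/mol.
0.56 Ca → 0.5600 mol CaO per formula unit; M(CaO) = 56.077, so CaO mass = 31.403 g.
31.403/271.171 × 100 = 11.58 wt%.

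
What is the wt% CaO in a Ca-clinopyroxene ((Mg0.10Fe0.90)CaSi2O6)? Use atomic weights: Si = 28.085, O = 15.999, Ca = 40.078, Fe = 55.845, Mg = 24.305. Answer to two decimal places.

22.89 wt%

Formula mass = 244.933 g/mol.
1 Ca → 1.0000 mol CaO per formula unit; M(CaO) = 56.077, so CaO mass = 56.077 g.
56.077/244.933 × 100 = 22.89 wt%.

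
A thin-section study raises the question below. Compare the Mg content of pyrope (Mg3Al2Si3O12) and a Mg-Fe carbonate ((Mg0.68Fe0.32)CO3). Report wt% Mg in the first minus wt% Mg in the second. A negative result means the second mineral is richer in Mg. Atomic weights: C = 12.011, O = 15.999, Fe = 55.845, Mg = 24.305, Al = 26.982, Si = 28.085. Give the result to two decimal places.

0.58 percentage points

First mineral: 72.915 g Mg in 403.122 g formula = 18.09 wt% Mg.
Second mineral: 16.527 g Mg in 94.406 g formula = 17.51 wt% Mg.
18.09% − 17.51% gives a difference of 0.58 percentage points.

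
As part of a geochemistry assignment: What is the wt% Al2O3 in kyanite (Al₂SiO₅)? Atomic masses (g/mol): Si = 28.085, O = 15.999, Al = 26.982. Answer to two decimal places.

62.92 wt%

M(Al₂SiO₅) = 162.044 g/mol; M(Al2O3) = 101.961 g/mol.
Moles Al2O3 per formula unit = 2 Al ÷ 2 = 1.0000.
Al2O3 fraction = (1.0000 × 101.961) / 162.044 = 101.961/162.044 = 0.6292.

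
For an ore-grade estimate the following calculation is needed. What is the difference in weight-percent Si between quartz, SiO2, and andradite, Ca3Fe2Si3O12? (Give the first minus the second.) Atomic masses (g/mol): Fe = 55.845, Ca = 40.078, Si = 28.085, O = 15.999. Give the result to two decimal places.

First mineral: 28.085 g Si in 60.083 g formula = 46.74 wt% Si.
Second mineral: 84.255 g Si in 508.167 g formula = 16.58 wt% Si.
46.74% − 16.58% gives a difference of 30.16 percentage points.

30.16 percentage points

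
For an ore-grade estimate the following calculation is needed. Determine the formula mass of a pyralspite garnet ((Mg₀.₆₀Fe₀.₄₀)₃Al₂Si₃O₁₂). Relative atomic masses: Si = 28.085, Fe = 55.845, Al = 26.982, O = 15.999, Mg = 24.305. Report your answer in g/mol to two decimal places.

The formula mass is the sum 1.80(24.305) + 1.20(55.845) + 2(26.982) + 3(28.085) + 12(15.999).

440.97 g/mol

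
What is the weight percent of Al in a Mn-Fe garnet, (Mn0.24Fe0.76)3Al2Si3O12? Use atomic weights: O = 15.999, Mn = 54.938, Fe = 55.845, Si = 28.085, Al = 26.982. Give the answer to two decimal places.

10.86 mass %

Molar mass of (Mn0.24Fe0.76)3Al2Si3O12: 0.72×54.938 + 2.28×55.845 + 2×26.982 + 3×28.085 + 12×15.999 = 497.089 g/mol.
Mass of Al per formula unit: 2 × 26.982 = 53.964 g.
Weight fraction Al = 53.964 / 497.089 = 0.1086.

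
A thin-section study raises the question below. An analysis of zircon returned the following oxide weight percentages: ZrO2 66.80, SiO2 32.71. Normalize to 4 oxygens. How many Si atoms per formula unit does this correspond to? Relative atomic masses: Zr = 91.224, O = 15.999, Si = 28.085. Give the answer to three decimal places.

66.80 wt% ZrO2 ÷ 123.222 g/mol = 0.54211 mol, giving 0.54211 Zr and 1.08422 O.
32.71 wt% SiO2 ÷ 60.083 g/mol = 0.54441 mol, giving 0.54441 Si and 1.08882 O.
Oxygen sums to 2.17304; scaling by 4/2.17304 = 1.84074 puts the formula on 4 O.
Si: 0.54441 × 1.84074 = 1.002 atoms per formula unit.

1.002 Si apfu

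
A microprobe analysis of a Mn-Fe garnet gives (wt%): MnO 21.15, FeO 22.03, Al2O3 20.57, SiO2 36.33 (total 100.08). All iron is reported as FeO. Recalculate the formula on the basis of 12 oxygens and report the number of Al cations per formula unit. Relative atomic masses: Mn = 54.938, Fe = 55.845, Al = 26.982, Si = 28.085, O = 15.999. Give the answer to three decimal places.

2.001 Al apfu

21.15 wt% MnO ÷ 70.937 g/mol = 0.29815 mol, giving 0.29815 Mn and 0.29815 O.
22.03 wt% FeO ÷ 71.844 g/mol = 0.30664 mol, giving 0.30664 Fe and 0.30664 O.
20.57 wt% Al2O3 ÷ 101.961 g/mol = 0.20174 mol, giving 0.40348 Al and 0.60522 O.
36.33 wt% SiO2 ÷ 60.083 g/mol = 0.60466 mol, giving 0.60466 Si and 1.20932 O.
Oxygen sums to 2.41933; scaling by 12/2.41933 = 4.96005 puts the formula on 12 O.
Al: 0.40348 × 4.96005 = 2.001 atoms per formula unit.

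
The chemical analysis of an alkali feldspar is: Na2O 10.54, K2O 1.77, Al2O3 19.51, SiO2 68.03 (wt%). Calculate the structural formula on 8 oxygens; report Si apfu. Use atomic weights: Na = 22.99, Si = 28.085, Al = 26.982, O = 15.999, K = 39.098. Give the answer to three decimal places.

10.54 wt% Na2O ÷ 61.979 g/mol = 0.17006 mol, giving 0.34012 Na and 0.17006 O.
1.77 wt% K2O ÷ 94.195 g/mol = 0.01879 mol, giving 0.03758 K and 0.01879 O.
19.51 wt% Al2O3 ÷ 101.961 g/mol = 0.19135 mol, giving 0.38270 Al and 0.57405 O.
68.03 wt% SiO2 ÷ 60.083 g/mol = 1.13227 mol, giving 1.13227 Si and 2.26454 O.
Oxygen sums to 3.02744; scaling by 8/3.02744 = 2.64250 puts the formula on 8 O.
Si: 1.13227 × 2.64250 = 2.992 atoms per formula unit.

2.992 Si apfu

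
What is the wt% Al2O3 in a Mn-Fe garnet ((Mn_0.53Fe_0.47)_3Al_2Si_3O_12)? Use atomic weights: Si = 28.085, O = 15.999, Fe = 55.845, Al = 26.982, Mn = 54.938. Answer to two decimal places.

Formula mass = 496.300 g/mol.
2 Al → 1.0000 mol Al2O3 per formula unit; M(Al2O3) = 101.961, so Al2O3 mass = 101.961 g.
101.961/496.300 × 100 = 20.54 wt%.

20.54 wt%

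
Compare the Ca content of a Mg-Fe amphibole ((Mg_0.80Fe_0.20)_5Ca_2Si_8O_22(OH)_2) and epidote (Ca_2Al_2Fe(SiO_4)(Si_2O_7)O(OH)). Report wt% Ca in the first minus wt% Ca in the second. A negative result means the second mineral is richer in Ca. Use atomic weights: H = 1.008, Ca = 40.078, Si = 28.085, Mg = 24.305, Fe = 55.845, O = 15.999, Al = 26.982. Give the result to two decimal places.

First mineral: 80.156 g Ca in 843.893 g formula = 9.50 wt% Ca.
Second mineral: 80.156 g Ca in 483.215 g formula = 16.59 wt% Ca.
9.50% − 16.59% gives a difference of -7.09 percentage points.

-7.09 percentage points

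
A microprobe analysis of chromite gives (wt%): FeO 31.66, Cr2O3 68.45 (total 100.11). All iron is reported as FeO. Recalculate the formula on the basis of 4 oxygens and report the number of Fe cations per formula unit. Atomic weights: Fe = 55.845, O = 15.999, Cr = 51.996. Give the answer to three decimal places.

FeO (M=71.844): mol = 0.44068; Fe = 0.44068, O = 0.44068.
Cr2O3 (M=151.989): mol = 0.45036; Cr = 0.90072, O = 1.35108.
ΣO = 1.79176; factor = 4/ΣO = 2.23244.
Fe apfu = 0.44068 × 2.23244 = 0.984.

0.984 Fe apfu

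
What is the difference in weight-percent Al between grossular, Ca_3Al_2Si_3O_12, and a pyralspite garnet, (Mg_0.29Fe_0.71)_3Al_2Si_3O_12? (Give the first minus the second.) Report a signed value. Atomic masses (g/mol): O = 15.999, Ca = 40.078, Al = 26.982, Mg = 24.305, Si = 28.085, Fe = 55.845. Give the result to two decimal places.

Al in Ca_3Al_2Si_3O_12: molar mass 450.441 g/mol; 2×26.982 = 53.964 g → 11.98 wt%.
Al in (Mg_0.29Fe_0.71)_3Al_2Si_3O_12: molar mass 470.302 g/mol; 2×26.982 = 53.964 g → 11.47 wt%.
Difference = 11.98 − 11.47 = 0.51 percentage points.

0.51 percentage points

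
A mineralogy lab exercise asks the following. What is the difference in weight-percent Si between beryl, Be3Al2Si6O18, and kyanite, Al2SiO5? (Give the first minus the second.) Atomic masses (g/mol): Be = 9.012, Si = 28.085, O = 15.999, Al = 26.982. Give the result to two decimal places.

M(Be3Al2Si6O18) = 537.492 g/mol, so wt% Si = 168.510/537.492 × 100 = 31.35%.
M(Al2SiO5) = 162.044 g/mol, so wt% Si = 28.085/162.044 × 100 = 17.33%.
31.35 − 17.33 = 14.02 pp.

14.02 percentage points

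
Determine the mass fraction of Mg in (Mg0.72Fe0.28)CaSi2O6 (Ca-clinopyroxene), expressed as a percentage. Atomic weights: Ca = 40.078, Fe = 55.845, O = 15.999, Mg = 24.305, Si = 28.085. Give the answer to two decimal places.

7.76 weight percent

M((Mg0.72Fe0.28)CaSi2O6) = 225.378 g/mol.
Mg contributes 0.72 × 24.305 = 17.500 g per mole.
17.500/225.378 = 0.0776 → 7.76%.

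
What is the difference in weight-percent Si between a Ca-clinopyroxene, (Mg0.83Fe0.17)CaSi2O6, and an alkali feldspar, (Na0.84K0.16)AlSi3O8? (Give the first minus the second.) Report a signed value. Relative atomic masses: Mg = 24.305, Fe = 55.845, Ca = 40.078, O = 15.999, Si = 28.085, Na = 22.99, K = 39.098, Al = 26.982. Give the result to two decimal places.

First mineral: 56.170 g Si in 221.909 g formula = 25.31 wt% Si.
Second mineral: 84.255 g Si in 264.796 g formula = 31.82 wt% Si.
25.31% − 31.82% gives a difference of -6.51 percentage points.

-6.51 percentage points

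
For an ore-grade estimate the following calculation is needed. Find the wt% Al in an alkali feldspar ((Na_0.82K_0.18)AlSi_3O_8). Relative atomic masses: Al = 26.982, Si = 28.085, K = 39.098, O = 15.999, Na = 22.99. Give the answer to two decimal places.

Molar mass of (Na_0.82K_0.18)AlSi_3O_8: 0.82*22.99 + 0.18*39.098 + 1*26.982 + 3*28.085 + 8*15.999 = 265.118 g/mol.
Mass of Al per formula unit: 1 × 26.982 = 26.982 g.
Weight fraction Al = 26.982 / 265.118 = 0.1018.

10.18 wt%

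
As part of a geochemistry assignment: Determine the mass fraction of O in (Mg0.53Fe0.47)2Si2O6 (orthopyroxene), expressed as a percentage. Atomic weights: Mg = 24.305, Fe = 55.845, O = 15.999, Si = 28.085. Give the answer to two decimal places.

Formula mass = 1.06*24.305 + 0.94*55.845 + 2*28.085 + 6*15.999 = 230.422 g/mol, of which 95.994 g is O.
So O makes up 95.994/230.422 = 0.4166 of the mass, i.e. 41.66%.

41.66 weight percent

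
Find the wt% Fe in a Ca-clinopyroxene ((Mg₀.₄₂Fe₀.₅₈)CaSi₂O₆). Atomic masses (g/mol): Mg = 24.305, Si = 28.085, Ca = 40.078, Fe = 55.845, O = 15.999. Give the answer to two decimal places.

13.79 mass %

M((Mg₀.₄₂Fe₀.₅₈)CaSi₂O₆) = 234.840 g/mol.
Fe contributes 0.58 × 55.845 = 32.390 g per mole.
32.390/234.840 = 0.1379 → 13.79%.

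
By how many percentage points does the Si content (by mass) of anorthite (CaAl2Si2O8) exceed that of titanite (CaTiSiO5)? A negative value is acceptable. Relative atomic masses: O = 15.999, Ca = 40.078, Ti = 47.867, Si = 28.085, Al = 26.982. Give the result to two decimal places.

5.86 percentage points

First mineral: 56.170 g Si in 278.204 g formula = 20.19 wt% Si.
Second mineral: 28.085 g Si in 196.025 g formula = 14.33 wt% Si.
20.19% − 14.33% gives a difference of 5.86 percentage points.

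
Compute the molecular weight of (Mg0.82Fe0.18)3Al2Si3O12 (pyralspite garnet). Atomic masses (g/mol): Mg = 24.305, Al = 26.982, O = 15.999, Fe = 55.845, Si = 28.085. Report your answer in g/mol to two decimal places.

420.15 g/mol

The formula mass is the sum 2.46*24.305 + 0.54*55.845 + 2*26.982 + 3*28.085 + 12*15.999.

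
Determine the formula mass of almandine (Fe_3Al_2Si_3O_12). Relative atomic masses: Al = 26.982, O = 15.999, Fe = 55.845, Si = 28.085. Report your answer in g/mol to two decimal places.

497.74 g/mol

M = 3(55.845) + 2(26.982) + 3(28.085) + 12(15.999)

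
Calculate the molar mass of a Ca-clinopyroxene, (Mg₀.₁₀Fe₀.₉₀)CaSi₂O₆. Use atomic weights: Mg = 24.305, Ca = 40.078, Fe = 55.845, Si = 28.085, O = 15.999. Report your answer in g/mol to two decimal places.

Mg: 0.10 × 24.305 = 2.4305
Fe: 0.90 × 55.845 = 50.2605
Ca: 1 × 40.078 = 40.0780
Si: 2 × 28.085 = 56.1700
O: 6 × 15.999 = 95.9940
Summing the contributions gives the formula mass.

244.93 g/mol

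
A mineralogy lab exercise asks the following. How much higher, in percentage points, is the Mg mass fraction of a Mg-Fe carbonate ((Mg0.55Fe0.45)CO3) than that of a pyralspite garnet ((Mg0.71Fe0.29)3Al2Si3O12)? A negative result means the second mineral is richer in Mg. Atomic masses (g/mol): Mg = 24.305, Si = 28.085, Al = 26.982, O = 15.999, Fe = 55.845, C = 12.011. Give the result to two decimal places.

Mg in (Mg0.55Fe0.45)CO3: molar mass 98.506 g/mol; 0.55×24.305 = 13.368 g → 13.57 wt%.
Mg in (Mg0.71Fe0.29)3Al2Si3O12: molar mass 430.562 g/mol; 2.13×24.305 = 51.770 g → 12.02 wt%.
Difference = 13.57 − 12.02 = 1.55 percentage points.

1.55 percentage points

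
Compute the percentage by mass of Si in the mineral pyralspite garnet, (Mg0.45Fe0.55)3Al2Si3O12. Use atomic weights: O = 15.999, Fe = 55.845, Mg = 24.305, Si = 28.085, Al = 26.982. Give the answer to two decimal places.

M((Mg0.45Fe0.55)3Al2Si3O12) = 455.163 g/mol.
Si contributes 3 × 28.085 = 84.255 g per mole.
84.255/455.163 = 0.1851 → 18.51%.

18.51 weight percent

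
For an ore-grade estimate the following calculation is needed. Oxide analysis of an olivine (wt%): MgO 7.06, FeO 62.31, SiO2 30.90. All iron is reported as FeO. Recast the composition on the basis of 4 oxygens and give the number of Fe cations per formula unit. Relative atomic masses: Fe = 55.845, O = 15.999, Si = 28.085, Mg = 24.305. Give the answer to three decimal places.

1.675 Fe apfu

MgO (M=40.304): mol = 0.17517; Mg = 0.17517, O = 0.17517.
FeO (M=71.844): mol = 0.86730; Fe = 0.86730, O = 0.86730.
SiO2 (M=60.083): mol = 0.51429; Si = 0.51429, O = 1.02858.
ΣO = 2.07105; factor = 4/ΣO = 1.93139.
Fe apfu = 0.86730 × 1.93139 = 1.675.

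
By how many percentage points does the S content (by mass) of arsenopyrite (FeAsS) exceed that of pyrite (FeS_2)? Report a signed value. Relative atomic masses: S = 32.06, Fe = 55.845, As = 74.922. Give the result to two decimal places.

-33.76 percentage points

S in FeAsS: molar mass 162.827 g/mol; 1×32.06 = 32.060 g → 19.69 wt%.
S in FeS_2: molar mass 119.965 g/mol; 2×32.06 = 64.120 g → 53.45 wt%.
Difference = 19.69 − 53.45 = -33.76 percentage points.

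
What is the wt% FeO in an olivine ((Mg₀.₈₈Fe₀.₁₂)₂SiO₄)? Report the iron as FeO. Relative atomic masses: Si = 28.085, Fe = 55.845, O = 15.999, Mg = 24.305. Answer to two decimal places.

11.63 wt%

Molar mass of (Mg₀.₈₈Fe₀.₁₂)₂SiO₄ = 1.76*24.305 + 0.24*55.845 + 1*28.085 + 4*15.999 = 148.261 g/mol.
Each formula unit contains 0.24 Fe, equivalent to 0.24/1 = 0.2400 mol FeO.
M(FeO) = 1×55.845 + 1×15.999 = 71.844 g/mol.
Mass of FeO per formula unit = 0.2400 × 71.844 = 17.243 g.
FeO wt% = 17.243 / 148.261 × 100 = 11.63%.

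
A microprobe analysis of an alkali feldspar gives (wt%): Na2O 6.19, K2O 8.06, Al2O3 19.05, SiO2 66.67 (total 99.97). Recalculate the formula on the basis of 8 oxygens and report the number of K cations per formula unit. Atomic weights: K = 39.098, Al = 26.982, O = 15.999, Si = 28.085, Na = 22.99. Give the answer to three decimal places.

0.462 K apfu

6.19 wt% Na2O ÷ 61.979 g/mol = 0.09987 mol, giving 0.19974 Na and 0.09987 O.
8.06 wt% K2O ÷ 94.195 g/mol = 0.08557 mol, giving 0.17114 K and 0.08557 O.
19.05 wt% Al2O3 ÷ 101.961 g/mol = 0.18684 mol, giving 0.37368 Al and 0.56052 O.
66.67 wt% SiO2 ÷ 60.083 g/mol = 1.10963 mol, giving 1.10963 Si and 2.21926 O.
Oxygen sums to 2.96522; scaling by 8/2.96522 = 2.69794 puts the formula on 8 O.
K: 0.17114 × 2.69794 = 0.462 atoms per formula unit.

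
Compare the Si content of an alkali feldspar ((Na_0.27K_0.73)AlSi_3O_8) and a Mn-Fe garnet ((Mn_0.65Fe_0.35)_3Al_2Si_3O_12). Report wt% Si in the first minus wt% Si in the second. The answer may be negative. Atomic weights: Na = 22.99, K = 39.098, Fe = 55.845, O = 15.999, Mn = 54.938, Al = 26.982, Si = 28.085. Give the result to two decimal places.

13.76 percentage points

M((Na_0.27K_0.73)AlSi_3O_8) = 273.978 g/mol, so wt% Si = 84.255/273.978 × 100 = 30.75%.
M((Mn_0.65Fe_0.35)_3Al_2Si_3O_12) = 495.973 g/mol, so wt% Si = 84.255/495.973 × 100 = 16.99%.
30.75 − 16.99 = 13.76 pp.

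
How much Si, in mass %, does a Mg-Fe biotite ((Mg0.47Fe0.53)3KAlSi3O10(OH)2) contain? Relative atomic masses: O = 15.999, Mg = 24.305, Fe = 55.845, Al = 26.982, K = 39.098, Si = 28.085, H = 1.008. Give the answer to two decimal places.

18.03 mass %

Molar mass of (Mg0.47Fe0.53)3KAlSi3O10(OH)2: 1.41×24.305 + 1.59×55.845 + 1×39.098 + 1×26.982 + 3×28.085 + 12×15.999 + 2×1.008 = 467.403 g/mol.
Mass of Si per formula unit: 3 × 28.085 = 84.255 g.
Weight fraction Si = 84.255 / 467.403 = 0.1803.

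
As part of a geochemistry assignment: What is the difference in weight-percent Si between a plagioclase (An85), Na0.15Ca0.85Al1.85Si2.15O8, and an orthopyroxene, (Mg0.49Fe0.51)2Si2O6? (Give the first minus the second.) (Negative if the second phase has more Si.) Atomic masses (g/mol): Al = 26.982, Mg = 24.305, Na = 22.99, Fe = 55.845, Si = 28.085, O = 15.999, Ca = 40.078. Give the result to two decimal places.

M(Na0.15Ca0.85Al1.85Si2.15O8) = 275.806 g/mol, so wt% Si = 60.383/275.806 × 100 = 21.89%.
M((Mg0.49Fe0.51)2Si2O6) = 232.945 g/mol, so wt% Si = 56.170/232.945 × 100 = 24.11%.
21.89 − 24.11 = -2.22 pp.

-2.22 percentage points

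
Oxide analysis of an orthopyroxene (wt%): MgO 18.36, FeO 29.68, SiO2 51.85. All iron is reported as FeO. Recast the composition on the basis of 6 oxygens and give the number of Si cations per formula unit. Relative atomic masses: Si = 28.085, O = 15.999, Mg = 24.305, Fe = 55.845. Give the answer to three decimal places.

1.996 Si apfu

MgO: 18.36/40.304 = 0.45554 mol → 0.45554 mol Mg, 0.45554 mol O.
FeO: 29.68/71.844 = 0.41312 mol → 0.41312 mol Fe, 0.41312 mol O.
SiO2: 51.85/60.083 = 0.86297 mol → 0.86297 mol Si, 1.72594 mol O.
Total oxygen = 2.59460 mol. Normalization factor = 6/2.59460 = 2.31250.
Si per 6 O = 0.86297 × 2.31250 = 1.996.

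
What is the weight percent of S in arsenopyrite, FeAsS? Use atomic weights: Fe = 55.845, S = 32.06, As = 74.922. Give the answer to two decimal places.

19.69 weight percent

M(FeAsS) = 162.827 g/mol.
S contributes 1 × 32.06 = 32.060 g per mole.
32.060/162.827 = 0.1969 → 19.69%.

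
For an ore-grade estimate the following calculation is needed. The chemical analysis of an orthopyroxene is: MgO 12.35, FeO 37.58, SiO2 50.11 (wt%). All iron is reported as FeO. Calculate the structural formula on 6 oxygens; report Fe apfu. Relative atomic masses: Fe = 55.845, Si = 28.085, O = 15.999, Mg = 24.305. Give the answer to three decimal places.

MgO (M=40.304): mol = 0.30642; Mg = 0.30642, O = 0.30642.
FeO (M=71.844): mol = 0.52308; Fe = 0.52308, O = 0.52308.
SiO2 (M=60.083): mol = 0.83401; Si = 0.83401, O = 1.66802.
ΣO = 2.49752; factor = 6/ΣO = 2.40238.
Fe apfu = 0.52308 × 2.40238 = 1.257.

1.257 Fe apfu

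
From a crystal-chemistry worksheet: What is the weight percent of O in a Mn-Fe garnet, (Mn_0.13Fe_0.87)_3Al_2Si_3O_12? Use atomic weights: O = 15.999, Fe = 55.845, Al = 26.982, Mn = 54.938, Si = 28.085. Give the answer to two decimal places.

Molar mass of (Mn_0.13Fe_0.87)_3Al_2Si_3O_12: 0.39·54.938 + 2.61·55.845 + 2·26.982 + 3·28.085 + 12·15.999 = 497.388 g/mol.
Mass of O per formula unit: 12 × 15.999 = 191.988 g.
Weight fraction O = 191.988 / 497.388 = 0.3860.

38.60 weight percent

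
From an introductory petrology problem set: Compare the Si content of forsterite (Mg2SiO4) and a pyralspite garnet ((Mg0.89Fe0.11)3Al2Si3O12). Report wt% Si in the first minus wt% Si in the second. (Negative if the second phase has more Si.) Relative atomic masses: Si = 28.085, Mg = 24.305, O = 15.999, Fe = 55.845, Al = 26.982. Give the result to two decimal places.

-0.41 percentage points

Si in Mg2SiO4: molar mass 140.691 g/mol; 1×28.085 = 28.085 g → 19.96 wt%.
Si in (Mg0.89Fe0.11)3Al2Si3O12: molar mass 413.530 g/mol; 3×28.085 = 84.255 g → 20.37 wt%.
Difference = 19.96 − 20.37 = -0.41 percentage points.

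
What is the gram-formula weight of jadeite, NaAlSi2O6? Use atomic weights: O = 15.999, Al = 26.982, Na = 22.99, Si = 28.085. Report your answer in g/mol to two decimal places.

202.14 g/mol

Na: 1 × 22.99 = 22.9900
Al: 1 × 26.982 = 26.9820
Si: 2 × 28.085 = 56.1700
O: 6 × 15.999 = 95.9940
Summing the contributions gives the formula mass.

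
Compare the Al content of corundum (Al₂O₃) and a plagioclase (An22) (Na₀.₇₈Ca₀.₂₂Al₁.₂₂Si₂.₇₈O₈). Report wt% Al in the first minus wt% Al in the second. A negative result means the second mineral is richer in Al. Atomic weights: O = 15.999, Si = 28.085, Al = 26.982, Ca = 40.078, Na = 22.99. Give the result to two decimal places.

40.54 percentage points

Al in Al₂O₃: molar mass 101.961 g/mol; 2×26.982 = 53.964 g → 52.93 wt%.
Al in Na₀.₇₈Ca₀.₂₂Al₁.₂₂Si₂.₇₈O₈: molar mass 265.736 g/mol; 1.22×26.982 = 32.918 g → 12.39 wt%.
Difference = 52.93 − 12.39 = 40.54 percentage points.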